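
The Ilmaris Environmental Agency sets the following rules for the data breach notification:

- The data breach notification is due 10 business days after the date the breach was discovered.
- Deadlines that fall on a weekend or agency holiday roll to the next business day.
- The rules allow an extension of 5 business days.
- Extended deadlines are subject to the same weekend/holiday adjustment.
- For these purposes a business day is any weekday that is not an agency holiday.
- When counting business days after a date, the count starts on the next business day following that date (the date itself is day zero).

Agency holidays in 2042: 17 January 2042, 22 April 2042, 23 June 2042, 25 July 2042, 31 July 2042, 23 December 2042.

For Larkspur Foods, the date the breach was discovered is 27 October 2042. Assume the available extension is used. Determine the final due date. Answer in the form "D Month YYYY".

17 November 2042

Starting the day after 27 October 2042 and counting 10 business days lands on 10 November 2042.
10 November 2042 is a Monday and not a listed holiday, so it stands.
The 5-business-day extension runs from 10 November 2042 to 17 November 2042.
Since 17 November 2042 is a Monday and not a holiday, the date is unchanged.
Final deadline: 17 November 2042.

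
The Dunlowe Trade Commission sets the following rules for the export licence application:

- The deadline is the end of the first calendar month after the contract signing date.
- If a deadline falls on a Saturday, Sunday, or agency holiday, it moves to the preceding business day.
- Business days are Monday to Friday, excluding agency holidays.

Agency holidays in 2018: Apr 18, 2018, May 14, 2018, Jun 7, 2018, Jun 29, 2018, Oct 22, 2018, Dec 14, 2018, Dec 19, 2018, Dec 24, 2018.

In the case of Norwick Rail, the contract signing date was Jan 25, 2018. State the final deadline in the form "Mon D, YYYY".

Feb 28, 2018

The first month after Jan 25, 2018 is February 2018, whose last day is Feb 28, 2018.
Feb 28, 2018 falls on a Wednesday, which is a business day, so no adjustment is needed.
The final due date is Feb 28, 2018.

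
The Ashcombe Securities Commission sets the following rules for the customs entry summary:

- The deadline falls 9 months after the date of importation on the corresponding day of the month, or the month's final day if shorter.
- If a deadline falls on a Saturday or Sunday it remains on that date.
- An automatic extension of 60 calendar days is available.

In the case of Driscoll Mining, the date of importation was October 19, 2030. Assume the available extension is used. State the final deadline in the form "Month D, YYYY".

Moving 9 months forward from October 19, 2030 on the corresponding day gives July 19, 2031.
No adjustment is made for weekends or holidays, so July 19, 2031 stands.
With the 60-day extension, July 19, 2031 becomes September 17, 2031.
September 17, 2031 falls on a Wednesday. The rules make no weekend/holiday allowance, so it remains September 17, 2031.
Deadline: September 17, 2031.

September 17, 2031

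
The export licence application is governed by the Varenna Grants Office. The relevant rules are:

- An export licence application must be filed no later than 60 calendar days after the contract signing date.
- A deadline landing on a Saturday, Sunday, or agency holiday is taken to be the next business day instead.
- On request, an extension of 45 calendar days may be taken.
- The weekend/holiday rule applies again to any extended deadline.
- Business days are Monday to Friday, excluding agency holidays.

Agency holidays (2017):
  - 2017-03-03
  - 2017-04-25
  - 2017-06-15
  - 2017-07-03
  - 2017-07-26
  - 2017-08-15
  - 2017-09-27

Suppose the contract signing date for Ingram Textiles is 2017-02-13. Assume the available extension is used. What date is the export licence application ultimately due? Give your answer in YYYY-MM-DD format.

Adding 60 calendar days to 2017-02-13 gives 2017-04-14.
2017-04-14 falls on a Friday, which is a business day, so no adjustment is needed.
The 45-calendar-day extension moves the deadline from 2017-04-14 to 2017-05-29.
Since 2017-05-29 is a Monday and not a holiday, the date is unchanged.
So the filing is due 2017-05-29.

2017-05-29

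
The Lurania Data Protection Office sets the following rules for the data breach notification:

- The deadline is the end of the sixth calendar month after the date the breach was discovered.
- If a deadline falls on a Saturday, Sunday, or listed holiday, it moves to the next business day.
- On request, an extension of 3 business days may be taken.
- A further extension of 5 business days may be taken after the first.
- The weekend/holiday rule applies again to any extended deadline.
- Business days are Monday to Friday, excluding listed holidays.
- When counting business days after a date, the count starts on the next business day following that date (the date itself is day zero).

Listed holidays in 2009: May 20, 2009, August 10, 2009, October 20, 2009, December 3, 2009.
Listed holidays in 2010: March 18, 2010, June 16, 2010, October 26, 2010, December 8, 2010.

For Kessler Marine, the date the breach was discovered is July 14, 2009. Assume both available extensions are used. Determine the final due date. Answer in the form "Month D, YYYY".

6 months after July 14, 2009 is January 2010; that month ends on January 31, 2010.
January 31, 2010 is a Sunday, so it moves to the next business day, February 1, 2010 (Monday).
Applying the 3-business-day extension: 3 business days after February 1, 2010 is February 4, 2010.
February 4, 2010 is a Thursday and not a listed holiday, so it stands.
Counting 5 further business days from February 4, 2010 reaches February 11, 2010.
February 11, 2010 (Thursday) is already a business day.
So the filing is due February 11, 2010.

February 11, 2010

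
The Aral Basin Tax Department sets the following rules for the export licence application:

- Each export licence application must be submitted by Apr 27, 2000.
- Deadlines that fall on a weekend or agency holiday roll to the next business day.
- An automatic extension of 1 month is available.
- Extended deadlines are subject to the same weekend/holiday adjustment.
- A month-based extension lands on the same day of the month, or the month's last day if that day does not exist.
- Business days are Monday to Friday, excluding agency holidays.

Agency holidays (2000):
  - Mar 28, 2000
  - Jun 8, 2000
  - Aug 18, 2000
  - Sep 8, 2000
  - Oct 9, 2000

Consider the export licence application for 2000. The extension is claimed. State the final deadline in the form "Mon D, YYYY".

May 29, 2000

The stated deadline is Apr 27, 2000.
Since Apr 27, 2000 is a Thursday and not a holiday, the date is unchanged.
Applying the 1 month extension: 1 month after Apr 27, 2000 is May 27, 2000.
May 27, 2000 falls on a Saturday. Rolling to the next business day gives May 29, 2000, a Monday.
Final deadline: May 29, 2000.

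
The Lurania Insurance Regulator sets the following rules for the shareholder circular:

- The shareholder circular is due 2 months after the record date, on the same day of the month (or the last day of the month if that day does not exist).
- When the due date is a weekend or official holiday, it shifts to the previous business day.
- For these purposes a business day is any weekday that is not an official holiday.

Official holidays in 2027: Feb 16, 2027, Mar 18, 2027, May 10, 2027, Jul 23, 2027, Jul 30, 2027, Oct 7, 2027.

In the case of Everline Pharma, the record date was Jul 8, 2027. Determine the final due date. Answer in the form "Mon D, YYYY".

2 months from Jul 8, 2027 is Sep 8, 2027.
Sep 8, 2027 falls on a Wednesday, which is a business day, so no adjustment is needed.
Deadline: Sep 8, 2027.

Sep 8, 2027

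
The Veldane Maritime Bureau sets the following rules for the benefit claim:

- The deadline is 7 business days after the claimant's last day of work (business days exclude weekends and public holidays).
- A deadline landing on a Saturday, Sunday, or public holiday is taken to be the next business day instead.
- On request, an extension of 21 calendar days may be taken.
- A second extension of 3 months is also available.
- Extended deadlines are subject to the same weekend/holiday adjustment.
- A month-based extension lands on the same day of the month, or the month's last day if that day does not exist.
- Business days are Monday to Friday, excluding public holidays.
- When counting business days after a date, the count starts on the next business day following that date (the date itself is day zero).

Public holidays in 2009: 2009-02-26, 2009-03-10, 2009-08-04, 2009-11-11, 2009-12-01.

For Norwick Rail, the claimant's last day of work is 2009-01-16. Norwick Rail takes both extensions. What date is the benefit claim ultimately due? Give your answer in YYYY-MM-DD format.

2009-05-18

Counting 7 business days after 2009-01-16 (skipping weekends and listed holidays) reaches 2009-01-27.
2009-01-27 falls on a Tuesday, which is a business day, so no adjustment is needed.
Add the 21 calendar-day extension to 2009-01-27: 2009-02-17.
2009-02-17 (Tuesday) is already a business day.
The 3 months extension carries 2009-02-17 to 2009-05-17.
2009-05-17 falls on a Sunday. Rolling to the next business day gives 2009-05-18, a Monday.
So the filing is due 2009-05-18.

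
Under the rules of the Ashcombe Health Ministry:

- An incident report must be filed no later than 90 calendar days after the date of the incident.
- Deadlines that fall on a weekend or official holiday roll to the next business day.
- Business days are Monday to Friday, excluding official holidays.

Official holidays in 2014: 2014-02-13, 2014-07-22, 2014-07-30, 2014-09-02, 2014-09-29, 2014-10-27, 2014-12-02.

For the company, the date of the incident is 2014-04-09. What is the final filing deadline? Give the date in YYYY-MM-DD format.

90 calendar days after 2014-04-09 is 2014-07-08.
Since 2014-07-08 is a Tuesday and not a holiday, the date is unchanged.
Deadline: 2014-07-08.

2014-07-08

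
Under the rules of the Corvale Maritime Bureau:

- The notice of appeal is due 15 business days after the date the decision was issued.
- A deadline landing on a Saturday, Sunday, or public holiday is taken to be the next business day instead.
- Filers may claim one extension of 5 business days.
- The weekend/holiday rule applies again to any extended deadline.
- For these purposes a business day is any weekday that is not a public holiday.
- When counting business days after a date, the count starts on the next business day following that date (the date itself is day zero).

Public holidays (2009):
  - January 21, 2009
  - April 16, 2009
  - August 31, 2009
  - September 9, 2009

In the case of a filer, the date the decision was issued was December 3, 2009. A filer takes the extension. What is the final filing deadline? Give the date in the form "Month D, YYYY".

Counting 15 business days after December 3, 2009 (skipping weekends and listed holidays) reaches December 24, 2009.
December 24, 2009 falls on a Thursday, which is a business day, so no adjustment is needed.
Counting 5 further business days from December 24, 2009 reaches December 31, 2009.
December 31, 2009 (Thursday) is already a business day.
So the filing is due December 31, 2009.

December 31, 2009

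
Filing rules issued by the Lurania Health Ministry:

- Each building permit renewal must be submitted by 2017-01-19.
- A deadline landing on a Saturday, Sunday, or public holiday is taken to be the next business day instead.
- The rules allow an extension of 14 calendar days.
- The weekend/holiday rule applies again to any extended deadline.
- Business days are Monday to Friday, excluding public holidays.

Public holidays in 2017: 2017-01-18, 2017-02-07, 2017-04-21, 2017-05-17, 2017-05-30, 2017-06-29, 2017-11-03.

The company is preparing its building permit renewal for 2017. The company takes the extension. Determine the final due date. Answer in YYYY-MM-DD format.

2017-02-02

The statutory due date is 2017-01-19.
2017-01-19 (Thursday) is already a business day.
The 14-calendar-day extension moves the deadline from 2017-01-19 to 2017-02-02.
2017-02-02 (Thursday) is already a business day.
Deadline: 2017-02-02.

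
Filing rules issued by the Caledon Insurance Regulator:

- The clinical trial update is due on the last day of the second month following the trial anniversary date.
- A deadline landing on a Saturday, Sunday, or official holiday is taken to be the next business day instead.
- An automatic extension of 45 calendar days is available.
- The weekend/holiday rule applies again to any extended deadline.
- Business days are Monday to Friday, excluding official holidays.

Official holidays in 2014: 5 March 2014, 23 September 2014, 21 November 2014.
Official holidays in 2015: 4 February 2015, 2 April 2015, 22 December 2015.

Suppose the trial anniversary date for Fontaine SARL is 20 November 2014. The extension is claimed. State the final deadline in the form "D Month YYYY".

The second month after 20 November 2014 is January 2015, whose last day is 31 January 2015.
31 January 2015 falls on a Saturday. Rolling to the next business day gives 2 February 2015, a Monday.
Applying the 45-calendar-day extension: 2 February 2015 + 45 days = 19 March 2015.
Since 19 March 2015 is a Thursday and not a holiday, the date is unchanged.
So the filing is due 19 March 2015.

19 March 2015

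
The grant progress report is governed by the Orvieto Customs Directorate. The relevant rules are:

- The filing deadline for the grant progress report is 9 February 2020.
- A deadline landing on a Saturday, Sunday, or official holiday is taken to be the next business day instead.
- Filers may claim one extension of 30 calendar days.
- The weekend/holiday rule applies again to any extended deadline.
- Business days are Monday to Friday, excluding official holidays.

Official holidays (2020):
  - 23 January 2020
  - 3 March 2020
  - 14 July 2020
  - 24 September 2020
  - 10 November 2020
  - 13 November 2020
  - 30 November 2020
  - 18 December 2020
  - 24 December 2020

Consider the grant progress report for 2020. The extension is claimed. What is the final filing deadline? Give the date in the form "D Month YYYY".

Start from the fixed due date, 9 February 2020.
Because 9 February 2020 is a Sunday, the deadline becomes 10 February 2020 (Monday).
The 30-calendar-day extension moves the deadline from 10 February 2020 to 11 March 2020.
11 March 2020 (Wednesday) is already a business day.
The final due date is 11 March 2020.

11 March 2020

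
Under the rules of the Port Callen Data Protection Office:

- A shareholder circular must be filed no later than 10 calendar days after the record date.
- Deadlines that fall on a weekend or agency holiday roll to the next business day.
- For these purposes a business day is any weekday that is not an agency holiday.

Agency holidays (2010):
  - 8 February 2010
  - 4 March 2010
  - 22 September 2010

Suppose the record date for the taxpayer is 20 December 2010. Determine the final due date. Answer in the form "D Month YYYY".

From 20 December 2010, 10 calendar days later is 30 December 2010.
30 December 2010 is a Thursday and not a listed holiday, so it stands.
The final due date is 30 December 2010.

30 December 2010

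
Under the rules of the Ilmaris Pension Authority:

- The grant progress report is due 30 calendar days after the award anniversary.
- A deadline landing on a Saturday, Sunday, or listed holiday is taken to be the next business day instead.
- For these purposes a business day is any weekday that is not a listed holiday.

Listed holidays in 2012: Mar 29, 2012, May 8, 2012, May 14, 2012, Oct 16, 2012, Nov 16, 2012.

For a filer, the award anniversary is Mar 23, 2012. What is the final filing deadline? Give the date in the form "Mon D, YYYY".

From Mar 23, 2012, 30 calendar days later is Apr 22, 2012.
Apr 22, 2012 is a Sunday; the next business day is Apr 23, 2012 (Monday).
Deadline: Apr 23, 2012.

Apr 23, 2012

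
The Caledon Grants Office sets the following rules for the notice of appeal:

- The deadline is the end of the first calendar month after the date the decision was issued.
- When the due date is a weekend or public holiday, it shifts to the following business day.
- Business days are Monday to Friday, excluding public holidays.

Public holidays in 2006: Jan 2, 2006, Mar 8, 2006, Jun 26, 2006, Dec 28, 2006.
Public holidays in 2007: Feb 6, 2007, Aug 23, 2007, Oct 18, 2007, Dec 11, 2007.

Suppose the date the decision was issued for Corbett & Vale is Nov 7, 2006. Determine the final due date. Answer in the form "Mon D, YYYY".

1 month after Nov 7, 2006 is December 2006; that month ends on Dec 31, 2006.
Dec 31, 2006 is a Sunday, so it moves to the next business day, Jan 1, 2007 (Monday).
So the filing is due Jan 1, 2007.

Jan 1, 2007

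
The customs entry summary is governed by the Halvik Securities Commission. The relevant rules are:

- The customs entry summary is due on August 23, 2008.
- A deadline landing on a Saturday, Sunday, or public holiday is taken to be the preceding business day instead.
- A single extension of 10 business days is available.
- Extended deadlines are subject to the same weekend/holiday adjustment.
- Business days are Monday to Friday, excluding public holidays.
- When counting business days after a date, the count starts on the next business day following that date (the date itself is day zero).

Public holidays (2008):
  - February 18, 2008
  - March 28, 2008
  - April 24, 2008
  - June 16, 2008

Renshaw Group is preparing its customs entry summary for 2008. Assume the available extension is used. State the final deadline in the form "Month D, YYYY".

The statutory due date is August 23, 2008.
August 23, 2008 is a Saturday; the preceding business day is August 22, 2008 (Friday).
Applying the 10-business-day extension: 10 business days after August 22, 2008 is September 5, 2008.
September 5, 2008 is a Friday and not a listed holiday, so it stands.
So the filing is due September 5, 2008.

September 5, 2008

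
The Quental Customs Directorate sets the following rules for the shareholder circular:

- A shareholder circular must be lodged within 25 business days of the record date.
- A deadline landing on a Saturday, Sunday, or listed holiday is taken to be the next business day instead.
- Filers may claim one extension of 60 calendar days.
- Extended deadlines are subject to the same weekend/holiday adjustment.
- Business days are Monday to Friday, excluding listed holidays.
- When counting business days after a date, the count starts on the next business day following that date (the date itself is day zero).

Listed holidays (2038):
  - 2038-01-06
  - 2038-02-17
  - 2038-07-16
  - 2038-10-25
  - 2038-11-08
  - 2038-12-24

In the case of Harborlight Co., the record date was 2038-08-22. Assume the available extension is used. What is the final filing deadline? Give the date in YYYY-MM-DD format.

2038-11-23

25 business days after 2038-08-22, excluding weekends and holidays, is 2038-09-24.
2038-09-24 falls on a Friday, which is a business day, so no adjustment is needed.
Add the 60 calendar-day extension to 2038-09-24: 2038-11-23.
2038-11-23 (Tuesday) is already a business day.
Final deadline: 2038-11-23.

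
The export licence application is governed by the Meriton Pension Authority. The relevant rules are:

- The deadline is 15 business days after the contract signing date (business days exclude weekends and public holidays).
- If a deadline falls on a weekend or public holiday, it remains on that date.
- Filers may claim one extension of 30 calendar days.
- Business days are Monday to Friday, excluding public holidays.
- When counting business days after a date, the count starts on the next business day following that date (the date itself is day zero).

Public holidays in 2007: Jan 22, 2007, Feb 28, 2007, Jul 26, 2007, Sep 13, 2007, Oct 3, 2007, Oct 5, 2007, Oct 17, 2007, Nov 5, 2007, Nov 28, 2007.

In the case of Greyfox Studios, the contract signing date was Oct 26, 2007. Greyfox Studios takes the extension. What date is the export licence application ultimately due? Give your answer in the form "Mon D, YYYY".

Starting the day after Oct 26, 2007 and counting 15 business days lands on Nov 19, 2007.
Nov 19, 2007 is a Monday; no weekend or holiday adjustment applies.
With the 30-day extension, Nov 19, 2007 becomes Dec 19, 2007.
No adjustment is made for weekends or holidays, so Dec 19, 2007 stands.
The final due date is Dec 19, 2007.

Dec 19, 2007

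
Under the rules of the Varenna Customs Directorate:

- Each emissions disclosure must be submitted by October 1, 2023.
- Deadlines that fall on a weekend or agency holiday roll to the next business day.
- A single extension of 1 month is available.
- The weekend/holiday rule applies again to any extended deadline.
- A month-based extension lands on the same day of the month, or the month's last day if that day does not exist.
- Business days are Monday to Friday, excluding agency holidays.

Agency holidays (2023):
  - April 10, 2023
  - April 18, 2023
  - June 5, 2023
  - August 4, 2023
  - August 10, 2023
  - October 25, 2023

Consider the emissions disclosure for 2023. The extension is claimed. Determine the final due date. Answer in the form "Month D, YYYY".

November 2, 2023

The statutory due date is October 1, 2023.
October 1, 2023 falls on a Sunday. Rolling to the next business day gives October 2, 2023, a Monday.
Add 1 month to October 2, 2023: November 2, 2023.
November 2, 2023 falls on a Thursday, which is a business day, so no adjustment is needed.
Deadline: November 2, 2023.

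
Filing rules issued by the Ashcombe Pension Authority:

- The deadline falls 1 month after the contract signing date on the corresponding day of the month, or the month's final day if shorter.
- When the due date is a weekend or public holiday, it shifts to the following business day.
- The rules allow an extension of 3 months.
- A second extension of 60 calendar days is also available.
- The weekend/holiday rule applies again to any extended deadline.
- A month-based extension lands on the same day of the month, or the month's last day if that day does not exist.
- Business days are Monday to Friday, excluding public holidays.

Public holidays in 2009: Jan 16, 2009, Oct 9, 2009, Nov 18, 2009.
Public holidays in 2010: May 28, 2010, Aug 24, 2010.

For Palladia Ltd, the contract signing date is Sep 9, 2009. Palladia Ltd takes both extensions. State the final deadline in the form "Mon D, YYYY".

1 month after Sep 9, 2009, on the same day of the month, is Oct 9, 2009.
Because Oct 9, 2009 is a listed holiday, the deadline becomes Oct 12, 2009 (Monday).
The 3 months extension carries Oct 12, 2009 to Jan 12, 2010.
Jan 12, 2010 falls on a Tuesday, which is a business day, so no adjustment is needed.
With the 60-day extension, Jan 12, 2010 becomes Mar 13, 2010.
Mar 13, 2010 is a Saturday, so it moves to the next business day, Mar 15, 2010 (Monday).
Final deadline: Mar 15, 2010.

Mar 15, 2010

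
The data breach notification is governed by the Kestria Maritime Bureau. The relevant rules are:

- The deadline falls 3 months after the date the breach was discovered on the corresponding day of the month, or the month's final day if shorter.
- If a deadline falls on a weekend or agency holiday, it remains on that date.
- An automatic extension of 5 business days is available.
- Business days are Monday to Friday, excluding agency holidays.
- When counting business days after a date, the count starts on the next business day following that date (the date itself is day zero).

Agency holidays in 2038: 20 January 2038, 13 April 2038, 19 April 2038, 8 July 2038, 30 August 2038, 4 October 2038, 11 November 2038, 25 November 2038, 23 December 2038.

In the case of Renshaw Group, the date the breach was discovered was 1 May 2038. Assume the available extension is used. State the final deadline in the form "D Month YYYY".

6 August 2038

3 months after 1 May 2038, on the same day of the month, is 1 August 2038.
1 August 2038 falls on a Sunday. The rules make no weekend/holiday allowance, so it remains 1 August 2038.
Applying the 5-business-day extension: 5 business days after 1 August 2038 is 6 August 2038.
6 August 2038 falls on a Friday. The rules make no weekend/holiday allowance, so it remains 6 August 2038.
Deadline: 6 August 2038.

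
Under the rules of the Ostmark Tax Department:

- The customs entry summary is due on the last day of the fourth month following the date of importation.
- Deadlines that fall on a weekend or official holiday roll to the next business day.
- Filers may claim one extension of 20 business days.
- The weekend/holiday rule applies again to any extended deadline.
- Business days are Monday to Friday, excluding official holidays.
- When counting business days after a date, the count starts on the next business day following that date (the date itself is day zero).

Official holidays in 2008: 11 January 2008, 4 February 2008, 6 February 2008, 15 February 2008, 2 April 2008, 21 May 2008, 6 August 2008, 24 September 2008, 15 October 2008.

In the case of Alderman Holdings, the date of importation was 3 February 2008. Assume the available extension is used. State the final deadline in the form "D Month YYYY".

4 months after 3 February 2008 falls in June 2008; the last day of that month is 30 June 2008.
30 June 2008 (Monday) is already a business day.
Applying the 20-business-day extension: 20 business days after 30 June 2008 is 28 July 2008.
Since 28 July 2008 is a Monday and not a holiday, the date is unchanged.
So the filing is due 28 July 2008.

28 July 2008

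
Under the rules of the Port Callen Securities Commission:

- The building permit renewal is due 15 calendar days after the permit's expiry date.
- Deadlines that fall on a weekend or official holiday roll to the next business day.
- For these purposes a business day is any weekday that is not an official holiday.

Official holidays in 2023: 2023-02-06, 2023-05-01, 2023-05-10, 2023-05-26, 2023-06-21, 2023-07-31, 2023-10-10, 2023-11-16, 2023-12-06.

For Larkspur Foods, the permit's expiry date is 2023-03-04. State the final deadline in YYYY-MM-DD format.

Adding 15 calendar days to 2023-03-04 gives 2023-03-19.
2023-03-19 falls on a Sunday. Rolling to the next business day gives 2023-03-20, a Monday.
Final deadline: 2023-03-20.

2023-03-20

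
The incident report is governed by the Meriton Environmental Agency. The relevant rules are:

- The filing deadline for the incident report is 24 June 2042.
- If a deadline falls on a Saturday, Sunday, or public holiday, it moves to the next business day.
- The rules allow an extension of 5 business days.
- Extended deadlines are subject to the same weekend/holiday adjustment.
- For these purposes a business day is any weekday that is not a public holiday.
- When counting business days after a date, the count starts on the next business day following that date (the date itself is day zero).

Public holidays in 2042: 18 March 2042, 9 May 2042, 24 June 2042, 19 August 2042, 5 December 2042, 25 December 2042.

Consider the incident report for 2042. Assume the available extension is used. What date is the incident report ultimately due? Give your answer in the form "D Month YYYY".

The stated deadline is 24 June 2042.
Because 24 June 2042 is a listed holiday, the deadline becomes 25 June 2042 (Wednesday).
Counting 5 further business days from 25 June 2042 reaches 2 July 2042.
2 July 2042 falls on a Wednesday, which is a business day, so no adjustment is needed.
Final deadline: 2 July 2042.

2 July 2042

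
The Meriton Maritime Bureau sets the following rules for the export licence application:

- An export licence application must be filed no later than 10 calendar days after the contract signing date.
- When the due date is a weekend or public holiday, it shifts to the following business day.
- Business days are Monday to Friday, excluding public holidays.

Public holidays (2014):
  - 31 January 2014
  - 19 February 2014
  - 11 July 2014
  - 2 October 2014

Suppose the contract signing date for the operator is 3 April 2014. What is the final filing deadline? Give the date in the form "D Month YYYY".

Adding 10 calendar days to 3 April 2014 gives 13 April 2014.
13 April 2014 falls on a Sunday. Rolling to the next business day gives 14 April 2014, a Monday.
Final deadline: 14 April 2014.

14 April 2014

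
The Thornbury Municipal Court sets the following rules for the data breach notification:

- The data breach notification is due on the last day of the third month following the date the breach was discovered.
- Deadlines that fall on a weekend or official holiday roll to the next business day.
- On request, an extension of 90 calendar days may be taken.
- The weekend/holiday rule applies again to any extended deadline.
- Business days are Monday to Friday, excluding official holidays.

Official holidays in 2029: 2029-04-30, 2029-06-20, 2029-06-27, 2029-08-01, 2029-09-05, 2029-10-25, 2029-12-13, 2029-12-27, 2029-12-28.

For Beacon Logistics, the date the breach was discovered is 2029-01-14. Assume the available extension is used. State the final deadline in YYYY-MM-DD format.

The third month after 2029-01-14 is April 2029, whose last day is 2029-04-30.
2029-04-30 is a listed holiday, so it moves to the next business day, 2029-05-01 (Tuesday).
Add the 90 calendar-day extension to 2029-05-01: 2029-07-30.
2029-07-30 is a Monday and not a listed holiday, so it stands.
The final due date is 2029-07-30.

2029-07-30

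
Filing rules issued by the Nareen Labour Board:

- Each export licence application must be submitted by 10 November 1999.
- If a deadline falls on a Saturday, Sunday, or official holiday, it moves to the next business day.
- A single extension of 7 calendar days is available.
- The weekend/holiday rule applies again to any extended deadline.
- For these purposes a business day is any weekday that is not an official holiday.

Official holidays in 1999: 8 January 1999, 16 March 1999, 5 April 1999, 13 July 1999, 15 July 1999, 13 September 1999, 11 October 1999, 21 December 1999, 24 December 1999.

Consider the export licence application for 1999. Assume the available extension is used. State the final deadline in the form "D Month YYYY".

17 November 1999

Start from the fixed due date, 10 November 1999.
Since 10 November 1999 is a Wednesday and not a holiday, the date is unchanged.
Add the 7 calendar-day extension to 10 November 1999: 17 November 1999.
17 November 1999 (Wednesday) is already a business day.
Final deadline: 17 November 1999.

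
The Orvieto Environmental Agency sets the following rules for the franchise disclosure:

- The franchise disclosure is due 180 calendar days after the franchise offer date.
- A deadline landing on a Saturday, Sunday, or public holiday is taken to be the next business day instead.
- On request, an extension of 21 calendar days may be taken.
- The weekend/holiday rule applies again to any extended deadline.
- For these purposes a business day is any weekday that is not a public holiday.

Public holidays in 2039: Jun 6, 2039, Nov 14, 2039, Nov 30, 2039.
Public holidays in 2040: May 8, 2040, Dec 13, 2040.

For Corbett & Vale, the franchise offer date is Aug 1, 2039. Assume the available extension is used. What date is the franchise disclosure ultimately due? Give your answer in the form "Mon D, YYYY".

Feb 20, 2040

Adding 180 calendar days to Aug 1, 2039 gives Jan 28, 2040.
Jan 28, 2040 falls on a Saturday. Rolling to the next business day gives Jan 30, 2040, a Monday.
Add the 21 calendar-day extension to Jan 30, 2040: Feb 20, 2040.
Feb 20, 2040 is a Monday and not a listed holiday, so it stands.
Final deadline: Feb 20, 2040.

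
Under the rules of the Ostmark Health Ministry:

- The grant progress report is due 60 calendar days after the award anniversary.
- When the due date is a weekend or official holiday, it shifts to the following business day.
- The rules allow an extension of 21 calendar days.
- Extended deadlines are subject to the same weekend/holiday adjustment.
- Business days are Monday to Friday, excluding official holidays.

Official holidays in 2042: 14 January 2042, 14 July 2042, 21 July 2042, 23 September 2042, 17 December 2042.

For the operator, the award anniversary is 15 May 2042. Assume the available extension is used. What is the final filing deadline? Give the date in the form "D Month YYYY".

5 August 2042

60 calendar days after 15 May 2042 is 14 July 2042.
14 July 2042 falls on a listed holiday. Rolling to the next business day gives 15 July 2042, a Tuesday.
Applying the 21-calendar-day extension: 15 July 2042 + 21 days = 5 August 2042.
5 August 2042 (Tuesday) is already a business day.
So the filing is due 5 August 2042.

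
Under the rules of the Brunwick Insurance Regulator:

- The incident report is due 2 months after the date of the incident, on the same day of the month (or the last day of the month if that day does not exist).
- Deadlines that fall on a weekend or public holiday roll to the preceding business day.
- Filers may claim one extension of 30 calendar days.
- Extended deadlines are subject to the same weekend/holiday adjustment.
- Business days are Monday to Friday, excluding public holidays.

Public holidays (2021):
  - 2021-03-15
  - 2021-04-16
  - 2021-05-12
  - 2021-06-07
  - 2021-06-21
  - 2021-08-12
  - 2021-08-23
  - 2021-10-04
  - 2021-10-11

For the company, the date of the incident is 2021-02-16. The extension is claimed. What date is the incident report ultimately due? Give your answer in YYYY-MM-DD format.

2 months after 2021-02-16, on the same day of the month, is 2021-04-16.
2021-04-16 is a listed holiday; the preceding business day is 2021-04-15 (Thursday).
With the 30-day extension, 2021-04-15 becomes 2021-05-15.
Because 2021-05-15 is a Saturday, the deadline becomes 2021-05-14 (Friday).
Final deadline: 2021-05-14.

2021-05-14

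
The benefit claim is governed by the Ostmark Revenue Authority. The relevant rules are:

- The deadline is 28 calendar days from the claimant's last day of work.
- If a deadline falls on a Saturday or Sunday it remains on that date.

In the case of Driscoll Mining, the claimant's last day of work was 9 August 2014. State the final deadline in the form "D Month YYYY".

28 calendar days after 9 August 2014 is 6 September 2014.
6 September 2014 falls on a Saturday. The rules make no weekend/holiday allowance, so it remains 6 September 2014.
Deadline: 6 September 2014.

6 September 2014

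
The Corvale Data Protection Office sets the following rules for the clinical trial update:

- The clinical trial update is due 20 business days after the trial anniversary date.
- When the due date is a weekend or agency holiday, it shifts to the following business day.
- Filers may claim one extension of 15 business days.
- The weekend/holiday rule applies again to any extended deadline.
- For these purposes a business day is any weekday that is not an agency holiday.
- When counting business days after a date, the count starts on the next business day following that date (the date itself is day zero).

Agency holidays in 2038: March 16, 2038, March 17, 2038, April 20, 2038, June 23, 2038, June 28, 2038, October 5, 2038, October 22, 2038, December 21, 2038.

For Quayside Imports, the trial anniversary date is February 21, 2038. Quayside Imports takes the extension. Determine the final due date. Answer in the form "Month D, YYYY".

April 13, 2038

20 business days after February 21, 2038, excluding weekends and holidays, is March 23, 2038.
March 23, 2038 falls on a Tuesday, which is a business day, so no adjustment is needed.
Counting 15 further business days from March 23, 2038 reaches April 13, 2038.
Since April 13, 2038 is a Tuesday and not a holiday, the date is unchanged.
Deadline: April 13, 2038.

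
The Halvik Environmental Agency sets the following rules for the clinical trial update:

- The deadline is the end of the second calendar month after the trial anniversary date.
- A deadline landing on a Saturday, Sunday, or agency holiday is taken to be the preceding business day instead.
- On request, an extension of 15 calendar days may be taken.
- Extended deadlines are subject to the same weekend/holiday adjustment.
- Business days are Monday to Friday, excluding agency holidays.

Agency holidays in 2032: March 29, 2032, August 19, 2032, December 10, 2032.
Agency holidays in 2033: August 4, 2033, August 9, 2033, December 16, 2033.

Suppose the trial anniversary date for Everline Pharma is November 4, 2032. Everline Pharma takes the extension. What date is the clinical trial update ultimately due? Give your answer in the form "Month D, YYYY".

February 15, 2033

2 months after November 4, 2032 is January 2033; that month ends on January 31, 2033.
Since January 31, 2033 is a Monday and not a holiday, the date is unchanged.
Applying the 15-calendar-day extension: January 31, 2033 + 15 days = February 15, 2033.
February 15, 2033 falls on a Tuesday, which is a business day, so no adjustment is needed.
The final due date is February 15, 2033.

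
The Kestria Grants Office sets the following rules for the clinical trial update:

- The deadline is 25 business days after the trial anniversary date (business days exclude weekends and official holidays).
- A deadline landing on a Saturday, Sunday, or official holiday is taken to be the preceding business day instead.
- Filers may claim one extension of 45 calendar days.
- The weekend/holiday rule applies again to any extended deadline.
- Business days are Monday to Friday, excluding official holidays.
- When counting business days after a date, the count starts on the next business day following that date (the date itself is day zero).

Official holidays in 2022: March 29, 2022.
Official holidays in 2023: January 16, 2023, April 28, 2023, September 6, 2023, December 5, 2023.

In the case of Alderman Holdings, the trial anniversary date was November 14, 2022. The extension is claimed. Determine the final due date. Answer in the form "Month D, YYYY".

February 2, 2023

Counting 25 business days after November 14, 2022 (skipping weekends and listed holidays) reaches December 19, 2022.
Since December 19, 2022 is a Monday and not a holiday, the date is unchanged.
With the 45-day extension, December 19, 2022 becomes February 2, 2023.
Since February 2, 2023 is a Thursday and not a holiday, the date is unchanged.
So the filing is due February 2, 2023.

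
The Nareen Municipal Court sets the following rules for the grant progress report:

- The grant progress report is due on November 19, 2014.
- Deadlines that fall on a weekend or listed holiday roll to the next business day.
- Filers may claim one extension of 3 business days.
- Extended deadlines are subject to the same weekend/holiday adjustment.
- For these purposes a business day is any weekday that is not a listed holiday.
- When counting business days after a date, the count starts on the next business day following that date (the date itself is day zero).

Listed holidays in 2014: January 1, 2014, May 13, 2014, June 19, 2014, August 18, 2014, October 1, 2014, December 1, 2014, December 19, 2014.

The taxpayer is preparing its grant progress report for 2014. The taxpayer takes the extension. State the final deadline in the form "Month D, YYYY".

November 24, 2014

The stated deadline is November 19, 2014.
November 19, 2014 (Wednesday) is already a business day.
Counting 3 further business days from November 19, 2014 reaches November 24, 2014.
November 24, 2014 is a Monday and not a listed holiday, so it stands.
So the filing is due November 24, 2014.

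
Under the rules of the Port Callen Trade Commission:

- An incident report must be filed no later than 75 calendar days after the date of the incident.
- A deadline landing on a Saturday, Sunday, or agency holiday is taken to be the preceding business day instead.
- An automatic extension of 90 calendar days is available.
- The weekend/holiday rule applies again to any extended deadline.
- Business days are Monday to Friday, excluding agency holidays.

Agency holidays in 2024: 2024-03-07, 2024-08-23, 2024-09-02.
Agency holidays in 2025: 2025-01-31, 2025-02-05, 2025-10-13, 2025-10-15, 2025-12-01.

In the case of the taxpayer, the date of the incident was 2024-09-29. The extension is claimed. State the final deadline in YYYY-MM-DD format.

2025-03-13

75 calendar days after 2024-09-29 is 2024-12-13.
2024-12-13 (Friday) is already a business day.
The 90-calendar-day extension moves the deadline from 2024-12-13 to 2025-03-13.
2025-03-13 is a Thursday and not a listed holiday, so it stands.
Final deadline: 2025-03-13.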